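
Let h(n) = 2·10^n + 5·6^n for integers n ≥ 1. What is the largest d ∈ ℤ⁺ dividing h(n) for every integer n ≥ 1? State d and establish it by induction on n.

Computing the first values: h(1) = 50 and h(2) = 380; gcd(50, 380) = 10, so d ≤ 10.
We prove 10 | 2·10^n + 5·6^n for all n ≥ 1 by induction on n.
Base case (n = 1): h(1) = 50 = 10·(5), so 10 | h(1).
For the inductive step, assume it holds for an arbitrary k ≥ 1, i.e. 10 | h(k). Then
h(k+1) − 10·h(k) = (2·10^(k+1) + 5·6^(k+1)) − 10·(2·10^k + 5·6^k) = (5)·6^k·(6 − 10) = (-20)·6^k. Since 10 | h(k) by the inductive hypothesis, 10 | 10·h(k); and 10 | -20 since -20 = 10·-2. Therefore 10 | h(k+1).
Hence, by induction on n, the claim holds for every n ≥ 1.
Therefore the largest such d is 10.

d = 10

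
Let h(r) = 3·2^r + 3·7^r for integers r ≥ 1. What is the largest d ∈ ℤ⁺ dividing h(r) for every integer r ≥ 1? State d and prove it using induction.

Computing the first values: h(1) = 27 and h(2) = 159; gcd(27, 159) = 3, so d ≤ 3.
We prove 3 | 3·2^r + 3·7^r for all r ≥ 1 by induction on r.
When r = 1: h(1) = 27 = 3·(9), so 3 | h(1).
Suppose the result is true for r = i, i.e. 3 | h(i). Then
h(i+1) − 7·h(i) = (3·2^(i+1) + 3·7^(i+1)) − 7·(3·2^i + 3·7^i) = (3)·2^i·(2 − 7) = (-15)·2^i. Since 3 | h(i) by the inductive hypothesis, 3 | 7·h(i); and 3 | -15 since -15 = 3·-5. Therefore 3 | h(i+1).
This completes the induction.
Therefore the largest such d is 3.

d = 3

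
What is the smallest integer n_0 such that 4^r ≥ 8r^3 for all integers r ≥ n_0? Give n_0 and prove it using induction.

At r = 4: 256 < 512, so the inequality fails and n_0 ≥ 5. We prove 4^r ≥ 8r^3 for all r ≥ 5.
Base case (r = 5): 4^r = 1024 and 8r^3 = 1000, so 1024 ≥ 1000.
For the inductive step, assume it holds for an arbitrary i ≥ 5, so 4^i ≥ 8i^3.
Then 4^(i + 1) = 4·(4^i) ≥ 4·(8i^3).
Also, for i ≥ 5 we have 4·(8i^3) ≥ 8(i+1)^3, since 4 ≥ (1 + 1/i)^3 for all i ≥ 5.
Combining, 4^(i + 1) ≥ 8(i+1)^3.
This completes the induction.
Hence the smallest such n_0 is 5.

n_0 = 5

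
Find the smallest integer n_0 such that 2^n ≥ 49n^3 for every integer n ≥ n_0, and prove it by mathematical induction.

n_0 = 19

At n = 18: 262144 < 285768, so the inequality fails and n_0 ≥ 19. We prove 2^n ≥ 49n^3 for all n ≥ 19.
Base case (n = 19): 2^n = 524288 and 49n^3 = 336091, so 524288 ≥ 336091.
Inductive step: suppose the statement holds for some k ≥ 19, so 2^k ≥ 49k^3.
Then 2^(k + 1) = 2·(2^k) ≥ 2·(49k^3).
Also, for k ≥ 19 we have 2·(49k^3) ≥ 49(k+1)^3, since 2 ≥ (1 + 1/k)^3 for all k ≥ 19.
Combining, 2^(k + 1) ≥ 49(k+1)^3.
This completes the induction.
Hence the smallest such n_0 is 19.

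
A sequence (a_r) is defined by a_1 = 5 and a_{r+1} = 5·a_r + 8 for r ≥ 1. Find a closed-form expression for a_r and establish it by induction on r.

a_r = 7·5^(r - 1) - 2

Computing the first terms: a_1 = 5, a_2 = 33, a_3 = 173. This suggests a_r = 7·5^(r - 1) - 2.
When r = 1: the formula gives 5 = 5 = a_1.
Suppose the result is true for r = p, so a_p = 7·5^(p - 1) - 2.
Then a_{p+1} = 5·a_p + 8 = 5·(7·5^(p - 1) - 2) + 8 = 7·5^p - 2 = 7·5^((p+1) - 1) - 2,
which is the claimed formula at r = p+1.
By the principle of mathematical induction, the result holds for all r ≥ 1.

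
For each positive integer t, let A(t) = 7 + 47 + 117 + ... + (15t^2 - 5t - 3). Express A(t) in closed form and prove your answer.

A(t) = t(5t^2 + 5t - 3)

We claim A(t) = t(5t^2 + 5t - 3) for all t ≥ 1.
Base case (t = 1): A(1) = 7, and the closed form gives 7. They agree.
Inductive step: suppose the statement holds for some j ≥ 1, so A(j) = j(5j^2 + 5j - 3).
Then A(j+1) = A(j) + (15j^2 + 25j + 7) = (j(5j^2 + 5j - 3)) + (15j^2 + 25j + 7).
Simplifying, A(j+1) = (j + 1)(5j^2 + 15j + 7) = (j+1)(5(j+1)^2 + 5(j+1) - 3),
which is the closed form with t = j+1.
Hence, by induction on t, the claim holds for every t ≥ 1.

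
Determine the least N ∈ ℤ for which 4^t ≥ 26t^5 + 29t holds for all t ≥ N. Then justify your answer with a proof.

At t = 10: 1048576 < 2600290, so the inequality fails and N ≥ 11. We prove 4^t ≥ 26t^5 + 29t for all t ≥ 11.
For the base case t = 11: 4^t = 4194304 and 26t^5 + 29t = 4187645, so 4194304 ≥ 4187645.
For the inductive step, assume it holds for an arbitrary m ≥ 11, so 4^m ≥ 26m^5 + 29m.
Then 4^(m + 1) = 4·(4^m) ≥ 4·(26m^5 + 29m).
Also, for m ≥ 11 we have 4·(26m^5 + 29m) ≥ 26(m+1)^5 + 29(m+1), since 4·(26m^5 + 29m) − (26(m+1)^5 + 29(m+1)) = 78m^5 - 130m^4 - 260m^3 - 260m^2 - 43m - 55, which is nonnegative for all m ≥ 11.
Combining, 4^(m + 1) ≥ 26(m+1)^5 + 29(m+1).
By the principle of mathematical induction, the result holds for all t ≥ 11.
Hence the smallest such N is 11.

N = 11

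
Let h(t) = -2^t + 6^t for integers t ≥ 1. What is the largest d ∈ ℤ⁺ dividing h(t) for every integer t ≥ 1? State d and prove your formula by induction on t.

d = 4

Computing the first values: h(1) = 4 and h(2) = 32; gcd(4, 32) = 4, so d ≤ 4.
We prove 4 | -2^t + 6^t for all t ≥ 1 by induction on t.
When t = 1: h(1) = 4 = 4·(1), so 4 | h(1).
Suppose the result is true for t = k, i.e. 4 | h(k). Then
6^{k+1} − 2^{k+1} = 6·6^k − 2·2^k = 6·(6^k − 2^k) + (4)·2^k. The first term is divisible by 4 by the inductive hypothesis, and the second term (4)·2^k is divisible by 4 since 4 | 4. Hence 4 | h(k+1).
Hence, by induction on t, the claim holds for every t ≥ 1.
Therefore the largest such d is 4.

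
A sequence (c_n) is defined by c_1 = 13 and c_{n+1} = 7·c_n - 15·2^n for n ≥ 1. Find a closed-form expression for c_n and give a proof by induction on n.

Computing the first terms: c_1 = 13, c_2 = 61, c_3 = 367. This suggests c_n = 3·2^n + 7^n.
Base case (n = 1): the formula gives 13 = 13 = c_1.
Inductive step: suppose the statement holds for some k ≥ 1, so c_k = 3·2^k + 7^k.
Then c_{k+1} = 7·c_k - 15·2^k = 7·(3·2^k + 7^k) - 15·2^k = 3·2^(k + 1) + 7^(k + 1),
which is the claimed formula at n = k+1.
By induction, the statement is established for all n ≥ 1.

c_n = 3·2^n + 7^n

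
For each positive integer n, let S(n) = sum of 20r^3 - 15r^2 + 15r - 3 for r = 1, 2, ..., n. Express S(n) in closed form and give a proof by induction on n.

We claim S(n) = n(5n^3 + 5n^2 + 5n + 2) for all n ≥ 1.
Base case (n = 1): S(1) = 17, and the closed form gives 17. They agree.
For the inductive step, assume it holds for an arbitrary r ≥ 1, so S(r) = r(5r^3 + 5r^2 + 5r + 2).
Then S(r+1) = S(r) + (20r^3 + 45r^2 + 45r + 17) = (r(5r^3 + 5r^2 + 5r + 2)) + (20r^3 + 45r^2 + 45r + 17).
Simplifying, S(r+1) = (r + 1)(5r^3 + 20r^2 + 30r + 17) = (r+1)(5(r+1)^3 + 5(r+1)^2 + 5(r+1) + 2),
which is the closed form with n = r+1.
Hence, by induction on n, the claim holds for every n ≥ 1.

S(n) = n(5n^3 + 5n^2 + 5n + 2)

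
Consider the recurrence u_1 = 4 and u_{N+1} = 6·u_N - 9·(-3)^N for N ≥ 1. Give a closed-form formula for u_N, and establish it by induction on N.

u_N = (-3)^N + 7·6^(N - 1)

Computing the first terms: u_1 = 4, u_2 = 51, u_3 = 225. This suggests u_N = (-3)^N + 7·6^(N - 1).
Base step (N = 1): the formula gives 4 = 4 = u_1.
Inductive step: suppose the statement holds for some m ≥ 1, so u_m = (-3)^m + 7·6^(m - 1).
Then u_{m+1} = 6·u_m - 9·(-3)^m = 6·((-3)^m + 7·6^(m - 1)) - 9·(-3)^m = (-3)^(m + 1) + 7·6^m = (-3)^(m+1) + 7·6^((m+1) - 1),
which is the claimed formula at N = m+1.
By the principle of mathematical induction, the result holds for all N ≥ 1.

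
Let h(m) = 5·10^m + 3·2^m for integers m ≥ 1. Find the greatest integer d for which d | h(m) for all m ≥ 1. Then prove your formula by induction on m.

d = 8

Computing the first values: h(1) = 56 and h(2) = 512; gcd(56, 512) = 8, so d ≤ 8.
We prove 8 | 5·10^m + 3·2^m for all m ≥ 1 by induction on m.
Base step (m = 1): h(1) = 56 = 8·(7), so 8 | h(1).
Inductive step: suppose the statement holds for some k ≥ 1, i.e. 8 | h(k). Then
h(k+1) − 10·h(k) = (5·10^(k+1) + 3·2^(k+1)) − 10·(5·10^k + 3·2^k) = (3)·2^k·(2 − 10) = (-24)·2^k. Since 8 | h(k) by the inductive hypothesis, 8 | 10·h(k); and 8 | -24 since -24 = 8·-3. Therefore 8 | h(k+1).
By the principle of mathematical induction, the result holds for all m ≥ 1.
Therefore the largest such d is 8.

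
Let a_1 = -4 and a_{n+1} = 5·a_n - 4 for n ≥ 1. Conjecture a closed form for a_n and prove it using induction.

a_n = -5^n + 1

Computing the first terms: a_1 = -4, a_2 = -24, a_3 = -124. This suggests a_n = -5^n + 1.
Base step (n = 1): the formula gives -4 = -4 = a_1.
Inductive step: suppose the statement holds for some i ≥ 1, so a_i = -5^i + 1.
Then a_{i+1} = 5·a_i - 4 = 5·(-5^i + 1) - 4 = -5^(i + 1) + 1,
which is the claimed formula at n = i+1.
By the principle of mathematical induction, the result holds for all n ≥ 1.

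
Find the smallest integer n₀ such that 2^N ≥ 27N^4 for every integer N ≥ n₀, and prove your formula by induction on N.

n₀ = 23

At N = 22: 4194304 < 6324912, so the inequality fails and n₀ ≥ 23. We prove 2^N ≥ 27N^4 for all N ≥ 23.
Base case (N = 23): 2^N = 8388608 and 27N^4 = 7555707, so 8388608 ≥ 7555707.
For the inductive step, assume it holds for an arbitrary i ≥ 23, so 2^i ≥ 27i^4.
Then 2^(i + 1) = 2·(2^i) ≥ 2·(27i^4).
Also, for i ≥ 23 we have 2·(27i^4) ≥ 27(i+1)^4, since 2 ≥ (1 + 1/i)^4 for all i ≥ 23.
Combining, 2^(i + 1) ≥ 27(i+1)^4.
By induction, the statement is established for all N ≥ 23.
Hence the smallest such n₀ is 23.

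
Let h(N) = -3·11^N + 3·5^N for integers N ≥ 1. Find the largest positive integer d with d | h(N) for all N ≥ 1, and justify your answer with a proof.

d = 18

Computing the first values: h(1) = -18 and h(2) = -288; gcd(-18, -288) = 18, so d ≤ 18.
We prove 18 | -3·11^N + 3·5^N for all N ≥ 1 by induction on N.
For the base case N = 1: h(1) = -18 = 18·(-1), so 18 | h(1).
Inductive step: assume the claim holds for N = p, i.e. 18 | h(p). Then
h(p+1) − 11·h(p) = (-3·11^(p+1) + 3·5^(p+1)) − 11·(-3·11^p + 3·5^p) = (3)·5^p·(5 − 11) = (-18)·5^p. Since 18 | h(p) by the inductive hypothesis, 18 | 11·h(p); and 18 | -18 since -18 = 18·-1. Therefore 18 | h(p+1).
Hence, by induction on N, the claim holds for every N ≥ 1.
Therefore the largest such d is 18.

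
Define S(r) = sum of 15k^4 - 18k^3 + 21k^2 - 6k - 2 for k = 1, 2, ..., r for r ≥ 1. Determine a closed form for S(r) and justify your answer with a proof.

S(r) = r(3r^4 + 3r^3 + 3r^2 + 3r - 2)

We claim S(r) = r(3r^4 + 3r^3 + 3r^2 + 3r - 2) for all r ≥ 1.
Base case (r = 1): S(1) = 10, and the closed form gives 10. They agree.
For the inductive step, assume it holds for an arbitrary k ≥ 1, so S(k) = k(3k^4 + 3k^3 + 3k^2 + 3k - 2).
Then S(k+1) = S(k) + (15k^4 + 42k^3 + 57k^2 + 42k + 10) = (k(3k^4 + 3k^3 + 3k^2 + 3k - 2)) + (15k^4 + 42k^3 + 57k^2 + 42k + 10).
Simplifying, S(k+1) = (k + 1)(3k^4 + 15k^3 + 30k^2 + 30k + 10) = (k+1)(3(k+1)^4 + 3(k+1)^3 + 3(k+1)^2 + 3(k+1) - 2),
which is the closed form with r = k+1.
Hence, by induction on r, the claim holds for every r ≥ 1.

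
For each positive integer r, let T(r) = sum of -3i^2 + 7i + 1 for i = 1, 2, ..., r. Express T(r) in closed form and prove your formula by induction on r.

We claim T(r) = -r(r^2 - 2r - 4) for all r ≥ 1.
For the base case r = 1: T(1) = 5, and the closed form gives 5. They agree.
Suppose the result is true for r = i, so T(i) = i(-i^2 + 2i + 4).
Then T(i+1) = T(i) + (-3i^2 + i + 5) = (i(-i^2 + 2i + 4)) + (-3i^2 + i + 5).
Simplifying, T(i+1) = -(i + 1)(i^2 - 5) = -(i+1)((i+1)^2 - 2(i+1) - 4),
which is the closed form with r = i+1.
Hence, by induction on r, the claim holds for every r ≥ 1.

T(r) = -r(r^2 - 2r - 4)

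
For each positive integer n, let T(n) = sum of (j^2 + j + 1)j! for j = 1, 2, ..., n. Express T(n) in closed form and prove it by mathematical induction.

T(n) = (n + 1)(n + 1)! - 1

We claim T(n) = (n + 1)(n + 1)! - 1 for all n ≥ 1.
Base step (n = 1): T(1) = 3, and the closed form gives 3. They agree.
Inductive step: suppose the statement holds for some j ≥ 1, so T(j) = (j + 1)(j + 1)! - 1.
Then T(j+1) = T(j) + ((j^2 + 3j + 3)(j + 1)!) = ((j + 1)(j + 1)! - 1) + ((j^2 + 3j + 3)(j + 1)!).
Simplifying, T(j+1) = ((j+1) + 1)((j+1) + 1)! - 1,
which is the closed form with n = j+1.
Hence, by induction on n, the claim holds for every n ≥ 1.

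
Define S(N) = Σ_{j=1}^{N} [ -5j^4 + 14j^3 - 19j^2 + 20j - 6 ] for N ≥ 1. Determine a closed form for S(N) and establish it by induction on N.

S(N) = -N(N^4 - N^3 + N^2 - 4N - 1)

We claim S(N) = -N(N^4 - N^3 + N^2 - 4N - 1) for all N ≥ 1.
Base step (N = 1): S(1) = 4, and the closed form gives 4. They agree.
Inductive step: assume the claim holds for N = j, so S(j) = j(-j^4 + j^3 - j^2 + 4j + 1).
Then S(j+1) = S(j) + (-5j^4 - 6j^3 - 7j^2 + 4j + 4) = (j(-j^4 + j^3 - j^2 + 4j + 1)) + (-5j^4 - 6j^3 - 7j^2 + 4j + 4).
Simplifying, S(j+1) = -(j + 1)(j^4 + 3j^3 + 4j^2 - j - 4) = -(j+1)((j+1)^4 - (j+1)^3 + (j+1)^2 - 4(j+1) - 1),
which is the closed form with N = j+1.
Hence, by induction on N, the claim holds for every N ≥ 1.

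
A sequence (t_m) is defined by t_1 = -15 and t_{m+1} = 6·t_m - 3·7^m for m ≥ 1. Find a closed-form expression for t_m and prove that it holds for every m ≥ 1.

t_m = 6^m - 3·7^m

Computing the first terms: t_1 = -15, t_2 = -111, t_3 = -813. This suggests t_m = 6^m - 3·7^m.
Base case (m = 1): the formula gives -15 = -15 = t_1.
For the inductive step, assume it holds for an arbitrary i ≥ 1, so t_i = 6^i - 3·7^i.
Then t_{i+1} = 6·t_i - 3·7^i = 6·(6^i - 3·7^i) - 3·7^i = 6^(i + 1) - 3·7^(i + 1),
which is the claimed formula at m = i+1.
Hence, by induction on m, the claim holds for every m ≥ 1.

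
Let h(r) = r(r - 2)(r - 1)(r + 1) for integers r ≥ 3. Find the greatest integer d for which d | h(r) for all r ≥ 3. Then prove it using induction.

Computing the first values: h(3) = 24 and h(4) = 120; gcd(24, 120) = 24, so d ≤ 24.
We prove 24 | r(r - 2)(r - 1)(r + 1) for all r ≥ 3 by induction on r.
When r = 3: h(3) = 24 = 24·(1), so 24 | h(3).
For the inductive step, assume it holds for an arbitrary j ≥ 3, i.e. 24 | h(j). Then
h(j+1) − h(j) = (j-1)·j·(j+1)·(j+2) − (j-2)·(j-1)·j·(j+1) = (j-1)·j·(j+1)·[(j+2) − (j-2)] = 4·(j-1)·j·(j+1). The product of 3 consecutive integers is divisible by (3)! = 6, so h(j+1) − h(j) is divisible by 4·6 = 24. By the inductive hypothesis 24 | h(j), hence 24 | h(j+1).
Hence, by induction on r, the claim holds for every r ≥ 3.
Therefore the largest such d is 24.

d = 24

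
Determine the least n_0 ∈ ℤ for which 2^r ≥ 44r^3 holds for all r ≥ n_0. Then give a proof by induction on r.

At r = 17: 131072 < 216172, so the inequality fails and n_0 ≥ 18. We prove 2^r ≥ 44r^3 for all r ≥ 18.
For the base case r = 18: 2^r = 262144 and 44r^3 = 256608, so 262144 ≥ 256608.
For the inductive step, assume it holds for an arbitrary j ≥ 18, so 2^j ≥ 44j^3.
Then 2^(j + 1) = 2·(2^j) ≥ 2·(44j^3).
Also, for j ≥ 18 we have 2·(44j^3) ≥ 44(j+1)^3, since 2 ≥ (1 + 1/j)^3 for all j ≥ 18.
Combining, 2^(j + 1) ≥ 44(j+1)^3.
By the principle of mathematical induction, the result holds for all r ≥ 18.
Hence the smallest such n_0 is 18.

n_0 = 18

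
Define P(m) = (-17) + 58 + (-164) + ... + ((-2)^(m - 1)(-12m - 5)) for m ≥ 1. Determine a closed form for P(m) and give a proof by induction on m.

We claim P(m) = (-2)^m(4m + 3) - 3 for all m ≥ 1.
For the base case m = 1: P(1) = -17, and the closed form gives -17. They agree.
Inductive step: assume the claim holds for m = r, so P(r) = (-2)^r(4r + 3) - 3.
Then P(r+1) = P(r) + ((-2)^r(-12r - 17)) = ((-2)^r(4r + 3) - 3) + ((-2)^r(-12r - 17)).
Simplifying, P(r+1) = -8(-2)^r·r - 14(-2)^r - 3 = (-2)^(r+1)(4(r+1) + 3) - 3,
which is the closed form with m = r+1.
This completes the induction.

P(m) = (-2)^m(4m + 3) - 3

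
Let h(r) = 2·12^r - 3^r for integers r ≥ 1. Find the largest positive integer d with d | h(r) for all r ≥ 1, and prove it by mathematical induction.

d = 3

Computing the first values: h(1) = 21 and h(2) = 279; gcd(21, 279) = 3, so d ≤ 3.
We prove 3 | 2·12^r - 3^r for all r ≥ 1 by induction on r.
Base case (r = 1): h(1) = 21 = 3·(7), so 3 | h(1).
Inductive step: assume the claim holds for r = j, i.e. 3 | h(j). Then
h(j+1) − 12·h(j) = (2·12^(j+1) - 3^(j+1)) − 12·(2·12^j - 3^j) = (-1)·3^j·(3 − 12) = (9)·3^j. Since 3 | h(j) by the inductive hypothesis, 3 | 12·h(j); and 3 | 9 since 9 = 3·3. Therefore 3 | h(j+1).
Hence, by induction on r, the claim holds for every r ≥ 1.
Therefore the largest such d is 3.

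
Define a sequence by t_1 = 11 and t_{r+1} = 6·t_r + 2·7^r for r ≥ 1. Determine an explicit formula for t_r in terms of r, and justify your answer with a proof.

Computing the first terms: t_1 = 11, t_2 = 80, t_3 = 578. This suggests t_r = -3·6^(r - 1) + 2·7^r.
Base case (r = 1): the formula gives 11 = 11 = t_1.
Inductive step: suppose the statement holds for some j ≥ 1, so t_j = -3·6^(j - 1) + 2·7^j.
Then t_{j+1} = 6·t_j + 2·7^j = 6·(-3·6^(j - 1) + 2·7^j) + 2·7^j = -3·6^j + 2·7^(j + 1) = -3·6^((j+1) - 1) + 2·7^(j+1),
which is the claimed formula at r = j+1.
This completes the induction.

t_r = -3·6^(r - 1) + 2·7^r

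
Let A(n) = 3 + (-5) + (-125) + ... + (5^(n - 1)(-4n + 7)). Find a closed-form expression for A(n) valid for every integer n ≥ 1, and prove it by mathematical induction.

A(n) = 5^n(-n + 2) - 2

We claim A(n) = 5^n(-n + 2) - 2 for all n ≥ 1.
For the base case n = 1: A(1) = 3, and the closed form gives 3. They agree.
Inductive step: suppose the statement holds for some k ≥ 1, so A(k) = 5^k(-k + 2) - 2.
Then A(k+1) = A(k) + (5^k(-4k + 3)) = (5^k(-k + 2) - 2) + (5^k(-4k + 3)).
Simplifying, A(k+1) = -5^(k + 1)k + 5^(k + 1) - 2 = 5^(k+1)(-(k+1) + 2) - 2,
which is the closed form with n = k+1.
Hence, by induction on n, the claim holds for every n ≥ 1.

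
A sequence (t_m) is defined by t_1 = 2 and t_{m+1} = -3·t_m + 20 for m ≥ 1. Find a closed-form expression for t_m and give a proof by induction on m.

t_m = (-3)^m + 5

Computing the first terms: t_1 = 2, t_2 = 14, t_3 = -22. This suggests t_m = (-3)^m + 5.
Base step (m = 1): the formula gives 2 = 2 = t_1.
Inductive step: assume the claim holds for m = k, so t_k = (-3)^k + 5.
Then t_{k+1} = -3·t_k + 20 = -3·((-3)^k + 5) + 20 = (-3)^(k + 1) + 5,
which is the claimed formula at m = k+1.
This completes the induction.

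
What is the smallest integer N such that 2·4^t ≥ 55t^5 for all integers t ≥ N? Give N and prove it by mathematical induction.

N = 12

At t = 11: 8388608 < 8857805, so the inequality fails and N ≥ 12. We prove 2·4^t ≥ 55t^5 for all t ≥ 12.
When t = 12: 2·4^t = 33554432 and 55t^5 = 13685760, so 33554432 ≥ 13685760.
Inductive step: assume the claim holds for t = i, so 2·4^i ≥ 55i^5.
Then 2·4^(i + 1) = 4·(2·4^i) ≥ 4·(55i^5).
Also, for i ≥ 12 we have 4·(55i^5) ≥ 55(i+1)^5, since 4 ≥ (1 + 1/i)^5 for all i ≥ 12.
Combining, 2·4^(i + 1) ≥ 55(i+1)^5.
This completes the induction.
Hence the smallest such N is 12.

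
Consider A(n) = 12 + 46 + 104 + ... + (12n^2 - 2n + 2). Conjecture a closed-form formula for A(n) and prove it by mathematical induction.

A(n) = n(4n^2 + 5n + 3)

We claim A(n) = n(4n^2 + 5n + 3) for all n ≥ 1.
When n = 1: A(1) = 12, and the closed form gives 12. They agree.
For the inductive step, assume it holds for an arbitrary p ≥ 1, so A(p) = p(4p^2 + 5p + 3).
Then A(p+1) = A(p) + (-2p + 12(p + 1)^2) = (p(4p^2 + 5p + 3)) + (-2p + 12(p + 1)^2).
Simplifying, A(p+1) = (p + 1)(4p^2 + 13p + 12) = (p+1)(4(p+1)^2 + 5(p+1) + 3),
which is the closed form with n = p+1.
This completes the induction.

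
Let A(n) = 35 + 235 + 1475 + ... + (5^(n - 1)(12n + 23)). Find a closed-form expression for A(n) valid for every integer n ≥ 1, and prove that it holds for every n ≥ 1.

We claim A(n) = 5^n(3n + 5) - 5 for all n ≥ 1.
When n = 1: A(1) = 35, and the closed form gives 35. They agree.
Suppose the result is true for n = j, so A(j) = 5^j(3j + 5) - 5.
Then A(j+1) = A(j) + (5^j(12j + 35)) = (5^j(3j + 5) - 5) + (5^j(12j + 35)).
Simplifying, A(j+1) = 15·5^j·j + 40·5^j - 5 = 5^(j+1)(3(j+1) + 5) - 5,
which is the closed form with n = j+1.
By the principle of mathematical induction, the result holds for all n ≥ 1.

A(n) = 5^n(3n + 5) - 5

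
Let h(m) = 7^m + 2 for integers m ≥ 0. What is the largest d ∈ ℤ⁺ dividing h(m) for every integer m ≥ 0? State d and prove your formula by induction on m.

Computing the first values: h(0) = 3 and h(1) = 9; gcd(3, 9) = 3, so d ≤ 3.
We prove 3 | 7^m + 2 for all m ≥ 0 by induction on m.
When m = 0: h(0) = 3 = 3·(1), so 3 | h(0).
Inductive step: assume the claim holds for m = j, i.e. 3 | h(j). Then
h(j+1) = 7^(j+1) + 2 = 7·(7^j + 2) - 12 = 7·h(j) - 12. The first term is divisible by 3 by the inductive hypothesis, and -12 is divisible by 3. Hence 3 | h(j+1).
By the principle of mathematical induction, the result holds for all m ≥ 0.
Therefore the largest such d is 3.

d = 3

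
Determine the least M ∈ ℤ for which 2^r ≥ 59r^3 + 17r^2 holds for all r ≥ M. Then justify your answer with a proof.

At r = 18: 262144 < 349596, so the inequality fails and M ≥ 19. We prove 2^r ≥ 59r^3 + 17r^2 for all r ≥ 19.
Base step (r = 19): 2^r = 524288 and 59r^3 + 17r^2 = 410818, so 524288 ≥ 410818.
Suppose the result is true for r = i, so 2^i ≥ 59i^3 + 17i^2.
Then 2^(i + 1) = 2·(2^i) ≥ 2·(59i^3 + 17i^2).
Also, for i ≥ 19 we have 2·(59i^3 + 17i^2) ≥ 59(i+1)^3 + 17(i+1)^2, since 2·(59i^3 + 17i^2) − (59(i+1)^3 + 17(i+1)^2) = 59i^3 - 160i^2 - 211i - 76, which is nonnegative for all i ≥ 19.
Combining, 2^(i + 1) ≥ 59(i+1)^3 + 17(i+1)^2.
This completes the induction.
Hence the smallest such M is 19.

M = 19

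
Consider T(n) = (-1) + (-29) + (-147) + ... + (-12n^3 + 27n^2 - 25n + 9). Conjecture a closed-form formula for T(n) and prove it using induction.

T(n) = -n(3n^3 - 3n^2 + 2n - 1)

We claim T(n) = -n(3n^3 - 3n^2 + 2n - 1) for all n ≥ 1.
Base case (n = 1): T(1) = -1, and the closed form gives -1. They agree.
Inductive step: assume the claim holds for n = k, so T(k) = k(-3k^3 + 3k^2 - 2k + 1).
Then T(k+1) = T(k) + (-12k^3 - 9k^2 - 7k - 1) = (k(-3k^3 + 3k^2 - 2k + 1)) + (-12k^3 - 9k^2 - 7k - 1).
Simplifying, T(k+1) = -(k + 1)(3k^3 + 6k^2 + 5k + 1) = -(k+1)(3(k+1)^3 - 3(k+1)^2 + 2(k+1) - 1),
which is the closed form with n = k+1.
Hence, by induction on n, the claim holds for every n ≥ 1.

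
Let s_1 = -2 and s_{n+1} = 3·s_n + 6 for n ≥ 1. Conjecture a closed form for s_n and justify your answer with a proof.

Computing the first terms: s_1 = -2, s_2 = 0, s_3 = 6. This suggests s_n = 3^(n - 1) - 3.
Base case (n = 1): the formula gives -2 = -2 = s_1.
For the inductive step, assume it holds for an arbitrary i ≥ 1, so s_i = 3^(i - 1) - 3.
Then s_{i+1} = 3·s_i + 6 = 3·(3^(i - 1) - 3) + 6 = 3^i - 3 = 3^((i+1) - 1) - 3,
which is the claimed formula at n = i+1.
This completes the induction.

s_n = 3^(n - 1) - 3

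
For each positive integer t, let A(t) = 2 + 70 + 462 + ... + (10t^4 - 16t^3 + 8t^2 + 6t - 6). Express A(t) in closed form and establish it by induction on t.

A(t) = t(2t^4 + t^3 - 2t^2 + 3t - 2)

We claim A(t) = t(2t^4 + t^3 - 2t^2 + 3t - 2) for all t ≥ 1.
Base case (t = 1): A(1) = 2, and the closed form gives 2. They agree.
Inductive step: suppose the statement holds for some r ≥ 1, so A(r) = r(2r^4 + r^3 - 2r^2 + 3r - 2).
Then A(r+1) = A(r) + (10r^4 + 24r^3 + 20r^2 + 14r + 2) = (r(2r^4 + r^3 - 2r^2 + 3r - 2)) + (10r^4 + 24r^3 + 20r^2 + 14r + 2).
Simplifying, A(r+1) = (r + 1)(2r^4 + 9r^3 + 13r^2 + 10r + 2) = (r+1)(2(r+1)^4 + (r+1)^3 - 2(r+1)^2 + 3(r+1) - 2),
which is the closed form with t = r+1.
By induction, the statement is established for all t ≥ 1.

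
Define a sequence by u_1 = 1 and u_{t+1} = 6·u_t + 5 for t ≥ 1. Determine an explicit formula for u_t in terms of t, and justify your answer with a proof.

u_t = 2·6^(t - 1) - 1

Computing the first terms: u_1 = 1, u_2 = 11, u_3 = 71. This suggests u_t = 2·6^(t - 1) - 1.
For the base case t = 1: the formula gives 1 = 1 = u_1.
For the inductive step, assume it holds for an arbitrary k ≥ 1, so u_k = 2·6^(k - 1) - 1.
Then u_{k+1} = 6·u_k + 5 = 6·(2·6^(k - 1) - 1) + 5 = 2·6^k - 1 = 2·6^((k+1) - 1) - 1,
which is the claimed formula at t = k+1.
Hence, by induction on t, the claim holds for every t ≥ 1.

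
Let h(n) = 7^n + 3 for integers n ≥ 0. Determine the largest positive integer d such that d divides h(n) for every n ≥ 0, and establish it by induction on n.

Computing the first values: h(0) = 4 and h(1) = 10; gcd(4, 10) = 2, so d ≤ 2.
We prove 2 | 7^n + 3 for all n ≥ 0 by induction on n.
Base case (n = 0): h(0) = 4 = 2·(2), so 2 | h(0).
For the inductive step, assume it holds for an arbitrary k ≥ 0, i.e. 2 | h(k). Then
h(k+1) = 7^(k+1) + 3 = 7·(7^k + 3) - 18 = 7·h(k) - 18. The first term is divisible by 2 by the inductive hypothesis, and -18 is divisible by 2. Hence 2 | h(k+1).
By the principle of mathematical induction, the result holds for all n ≥ 0.
Therefore the largest such d is 2.

d = 2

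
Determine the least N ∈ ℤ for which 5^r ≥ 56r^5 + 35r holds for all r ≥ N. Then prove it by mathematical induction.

N = 10

At r = 9: 1953125 < 3307059, so the inequality fails and N ≥ 10. We prove 5^r ≥ 56r^5 + 35r for all r ≥ 10.
For the base case r = 10: 5^r = 9765625 and 56r^5 + 35r = 5600350, so 9765625 ≥ 5600350.
Inductive step: suppose the statement holds for some i ≥ 10, so 5^i ≥ 56i^5 + 35i.
Then 5^(i + 1) = 5·(5^i) ≥ 5·(56i^5 + 35i).
Also, for i ≥ 10 we have 5·(56i^5 + 35i) ≥ 56(i+1)^5 + 35(i+1), since 5·(56i^5 + 35i) − (56(i+1)^5 + 35(i+1)) = 224i^5 - 280i^4 - 560i^3 - 560i^2 - 140i - 91, which is nonnegative for all i ≥ 10.
Combining, 5^(i + 1) ≥ 56(i+1)^5 + 35(i+1).
By the principle of mathematical induction, the result holds for all r ≥ 10.
Hence the smallest such N is 10.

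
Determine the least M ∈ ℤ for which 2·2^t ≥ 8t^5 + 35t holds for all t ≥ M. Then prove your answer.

At t = 25: 67108864 < 78125875, so the inequality fails and M ≥ 26. We prove 2·2^t ≥ 8t^5 + 35t for all t ≥ 26.
For the base case t = 26: 2·2^t = 134217728 and 8t^5 + 35t = 95051918, so 134217728 ≥ 95051918.
Inductive step: suppose the statement holds for some m ≥ 26, so 2·2^m ≥ 8m^5 + 35m.
Then 2·2^(m + 1) = 2·(2·2^m) ≥ 2·(8m^5 + 35m).
Also, for m ≥ 26 we have 2·(8m^5 + 35m) ≥ 8(m+1)^5 + 35(m+1), since 2·(8m^5 + 35m) − (8(m+1)^5 + 35(m+1)) = 8m^5 - 40m^4 - 80m^3 - 80m^2 - 5m - 43, which is nonnegative for all m ≥ 26.
Combining, 2·2^(m + 1) ≥ 8(m+1)^5 + 35(m+1).
Hence, by induction on t, the claim holds for every t ≥ 26.
Hence the smallest such M is 26.

M = 26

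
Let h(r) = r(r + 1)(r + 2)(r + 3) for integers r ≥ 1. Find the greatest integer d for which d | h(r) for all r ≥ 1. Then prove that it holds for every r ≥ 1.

d = 24

Computing the first values: h(1) = 24 and h(2) = 120; gcd(24, 120) = 24, so d ≤ 24.
We prove 24 | r(r + 1)(r + 2)(r + 3) for all r ≥ 1 by induction on r.
For the base case r = 1: h(1) = 24 = 24·(1), so 24 | h(1).
Suppose the result is true for r = k, i.e. 24 | h(k). Then
h(k+1) − h(k) = (k+1)·(k+2)·(k+3)·(k+4) − k·(k+1)·(k+2)·(k+3) = (k+1)·(k+2)·(k+3)·[(k+4) − k] = 4·(k+1)·(k+2)·(k+3). The product of 3 consecutive integers is divisible by (3)! = 6, so h(k+1) − h(k) is divisible by 4·6 = 24. By the inductive hypothesis 24 | h(k), hence 24 | h(k+1).
This completes the induction.
Therefore the largest such d is 24.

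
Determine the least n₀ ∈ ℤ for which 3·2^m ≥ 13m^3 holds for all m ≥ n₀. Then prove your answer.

n₀ = 14

At m = 13: 24576 < 28561, so the inequality fails and n₀ ≥ 14. We prove 3·2^m ≥ 13m^3 for all m ≥ 14.
Base step (m = 14): 3·2^m = 49152 and 13m^3 = 35672, so 49152 ≥ 35672.
Inductive step: suppose the statement holds for some k ≥ 14, so 3·2^k ≥ 13k^3.
Then 3·2^(k + 1) = 2·(3·2^k) ≥ 2·(13k^3).
Also, for k ≥ 14 we have 2·(13k^3) ≥ 13(k+1)^3, since 2 ≥ (1 + 1/k)^3 for all k ≥ 14.
Combining, 3·2^(k + 1) ≥ 13(k+1)^3.
Hence, by induction on m, the claim holds for every m ≥ 14.
Hence the smallest such n₀ is 14.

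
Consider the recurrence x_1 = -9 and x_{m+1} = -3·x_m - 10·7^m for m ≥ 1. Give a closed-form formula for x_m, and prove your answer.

x_m = -2(-3)^(m - 1) - 7^m

Computing the first terms: x_1 = -9, x_2 = -43, x_3 = -361. This suggests x_m = -2(-3)^(m - 1) - 7^m.
For the base case m = 1: the formula gives -9 = -9 = x_1.
Inductive step: assume the claim holds for m = j, so x_j = -2(-3)^(j - 1) - 7^j.
Then x_{j+1} = -3·x_j - 10·7^j = -3·(-2(-3)^(j - 1) - 7^j) - 10·7^j = -2(-3)^j - 7^(j + 1) = -2(-3)^((j+1) - 1) - 7^(j+1),
which is the claimed formula at m = j+1.
Hence, by induction on m, the claim holds for every m ≥ 1.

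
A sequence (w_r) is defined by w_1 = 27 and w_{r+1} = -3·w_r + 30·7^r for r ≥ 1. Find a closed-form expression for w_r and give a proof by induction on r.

w_r = -2(-3)^r + 3·7^r

Computing the first terms: w_1 = 27, w_2 = 129, w_3 = 1083. This suggests w_r = -2(-3)^r + 3·7^r.
For the base case r = 1: the formula gives 27 = 27 = w_1.
Inductive step: suppose the statement holds for some p ≥ 1, so w_p = -2(-3)^p + 3·7^p.
Then w_{p+1} = -3·w_p + 30·7^p = -3·(-2(-3)^p + 3·7^p) + 30·7^p = -2(-3)^(p + 1) + 3·7^(p + 1),
which is the claimed formula at r = p+1.
By the principle of mathematical induction, the result holds for all r ≥ 1.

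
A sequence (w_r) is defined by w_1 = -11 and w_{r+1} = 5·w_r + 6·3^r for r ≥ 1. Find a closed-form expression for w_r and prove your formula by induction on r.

Computing the first terms: w_1 = -11, w_2 = -37, w_3 = -131. This suggests w_r = -3^(r + 1) - 2·5^(r - 1).
Base case (r = 1): the formula gives -11 = -11 = w_1.
For the inductive step, assume it holds for an arbitrary m ≥ 1, so w_m = -3^(m + 1) - 2·5^(m - 1).
Then w_{m+1} = 5·w_m + 6·3^m = 5·(-3^(m + 1) - 2·5^(m - 1)) + 6·3^m = -3^(m + 2) - 2·5^m = -3^((m+1) + 1) - 2·5^((m+1) - 1),
which is the claimed formula at r = m+1.
By induction, the statement is established for all r ≥ 1.

w_r = -3^(r + 1) - 2·5^(r - 1)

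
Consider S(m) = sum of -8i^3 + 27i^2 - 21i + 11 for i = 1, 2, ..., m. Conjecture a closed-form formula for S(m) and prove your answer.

We claim S(m) = -m(2m^3 - 5m^2 - m - 5) for all m ≥ 1.
For the base case m = 1: S(1) = 9, and the closed form gives 9. They agree.
Inductive step: assume the claim holds for m = i, so S(i) = i(-2i^3 + 5i^2 + i + 5).
Then S(i+1) = S(i) + (-8i^3 + 3i^2 + 9i + 9) = (i(-2i^3 + 5i^2 + i + 5)) + (-8i^3 + 3i^2 + 9i + 9).
Simplifying, S(i+1) = -(i + 1)(2i^3 + i^2 - 5i - 9) = -(i+1)(2(i+1)^3 - 5(i+1)^2 - (i+1) - 5),
which is the closed form with m = i+1.
This completes the induction.

S(m) = -m(2m^3 - 5m^2 - m - 5)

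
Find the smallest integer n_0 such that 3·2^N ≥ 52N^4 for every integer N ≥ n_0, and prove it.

n_0 = 22

At N = 21: 6291456 < 10113012, so the inequality fails and n_0 ≥ 22. We prove 3·2^N ≥ 52N^4 for all N ≥ 22.
Base step (N = 22): 3·2^N = 12582912 and 52N^4 = 12181312, so 12582912 ≥ 12181312.
Suppose the result is true for N = r, so 3·2^r ≥ 52r^4.
Then 3·2^(r + 1) = 2·(3·2^r) ≥ 2·(52r^4).
Also, for r ≥ 22 we have 2·(52r^4) ≥ 52(r+1)^4, since 2 ≥ (1 + 1/r)^4 for all r ≥ 22.
Combining, 3·2^(r + 1) ≥ 52(r+1)^4.
Hence, by induction on N, the claim holds for every N ≥ 22.
Hence the smallest such n_0 is 22.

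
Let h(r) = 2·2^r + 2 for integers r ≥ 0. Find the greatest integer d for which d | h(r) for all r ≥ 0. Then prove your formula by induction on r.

Computing the first values: h(0) = 4 and h(1) = 6; gcd(4, 6) = 2, so d ≤ 2.
We prove 2 | 2·2^r + 2 for all r ≥ 0 by induction on r.
For the base case r = 0: h(0) = 4 = 2·(2), so 2 | h(0).
Inductive step: assume the claim holds for r = p, i.e. 2 | h(p). Then
h(p+1) = 2·2^(p+1) + 2 = 2·(2·2^p + 2) - 2 = 2·h(p) - 2. The first term is divisible by 2 by the inductive hypothesis, and -2 is divisible by 2. Hence 2 | h(p+1).
By induction, the statement is established for all r ≥ 0.
Therefore the largest such d is 2.

d = 2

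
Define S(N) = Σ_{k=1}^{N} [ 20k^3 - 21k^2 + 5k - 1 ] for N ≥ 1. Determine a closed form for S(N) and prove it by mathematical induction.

S(N) = N(5N^3 + 3N^2 - 3N - 2)

We claim S(N) = N(5N^3 + 3N^2 - 3N - 2) for all N ≥ 1.
For the base case N = 1: S(1) = 3, and the closed form gives 3. They agree.
Suppose the result is true for N = k, so S(k) = k(5k^3 + 3k^2 - 3k - 2).
Then S(k+1) = S(k) + (20k^3 + 39k^2 + 23k + 3) = (k(5k^3 + 3k^2 - 3k - 2)) + (20k^3 + 39k^2 + 23k + 3).
Simplifying, S(k+1) = (k + 1)(5k^3 + 18k^2 + 18k + 3) = (k+1)(5(k+1)^3 + 3(k+1)^2 - 3(k+1) - 2),
which is the closed form with N = k+1.
By induction, the statement is established for all N ≥ 1.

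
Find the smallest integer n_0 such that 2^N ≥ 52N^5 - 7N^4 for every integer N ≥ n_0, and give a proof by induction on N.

n_0 = 31

At N = 30: 1073741824 < 1257930000, so the inequality fails and n_0 ≥ 31. We prove 2^N ≥ 52N^5 - 7N^4 for all N ≥ 31.
Base step (N = 31): 2^N = 2147483648 and 52N^5 - 7N^4 = 1482251205, so 2147483648 ≥ 1482251205.
Inductive step: assume the claim holds for N = m, so 2^m ≥ 52m^5 - 7m^4.
Then 2^(m + 1) = 2·(2^m) ≥ 2·(52m^5 - 7m^4).
Also, for m ≥ 31 we have 2·(52m^5 - 7m^4) ≥ 52(m+1)^5 - 7(m+1)^4, since 2·(52m^5 - 7m^4) − (52(m+1)^5 - 7(m+1)^4) = 52m^5 - 267m^4 - 492m^3 - 478m^2 - 232m - 45, which is nonnegative for all m ≥ 31.
Combining, 2^(m + 1) ≥ 52(m+1)^5 - 7(m+1)^4.
This completes the induction.
Hence the smallest such n_0 is 31.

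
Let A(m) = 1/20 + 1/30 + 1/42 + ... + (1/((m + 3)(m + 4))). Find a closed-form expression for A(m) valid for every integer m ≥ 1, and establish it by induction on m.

A(m) = m/(4(m + 4))

We claim A(m) = m/(4(m + 4)) for all m ≥ 1.
Base step (m = 1): A(1) = 1/20, and the closed form gives 1/20. They agree.
For the inductive step, assume it holds for an arbitrary j ≥ 1, so A(j) = j/(4(j + 4)).
Then A(j+1) = A(j) + (1/((j + 4)(j + 5))) = (j/(4(j + 4))) + (1/((j + 4)(j + 5))).
Simplifying, A(j+1) = (j + 1)/(4(j + 5)) = (j+1)/(4((j+1) + 4)),
which is the closed form with m = j+1.
By induction, the statement is established for all m ≥ 1.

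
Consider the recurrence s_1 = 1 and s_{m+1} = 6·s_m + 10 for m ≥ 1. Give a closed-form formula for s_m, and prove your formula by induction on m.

s_m = 3·6^(m - 1) - 2

Computing the first terms: s_1 = 1, s_2 = 16, s_3 = 106. This suggests s_m = 3·6^(m - 1) - 2.
When m = 1: the formula gives 1 = 1 = s_1.
Inductive step: suppose the statement holds for some r ≥ 1, so s_r = 3·6^(r - 1) - 2.
Then s_{r+1} = 6·s_r + 10 = 6·(3·6^(r - 1) - 2) + 10 = 3·6^r - 2 = 3·6^((r+1) - 1) - 2,
which is the claimed formula at m = r+1.
This completes the induction.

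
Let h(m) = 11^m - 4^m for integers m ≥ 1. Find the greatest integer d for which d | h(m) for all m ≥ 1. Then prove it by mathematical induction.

d = 7

Computing the first values: h(1) = 7 and h(2) = 105; gcd(7, 105) = 7, so d ≤ 7.
We prove 7 | 11^m - 4^m for all m ≥ 1 by induction on m.
Base case (m = 1): h(1) = 7 = 7·(1), so 7 | h(1).
Inductive step: assume the claim holds for m = k, i.e. 7 | h(k). Then
11^{k+1} − 4^{k+1} = 11·11^k − 4·4^k = 11·(11^k − 4^k) + (7)·4^k. The first term is divisible by 7 by the inductive hypothesis, and the second term (7)·4^k is divisible by 7 since 7 | 7. Hence 7 | h(k+1).
This completes the induction.
Therefore the largest such d is 7.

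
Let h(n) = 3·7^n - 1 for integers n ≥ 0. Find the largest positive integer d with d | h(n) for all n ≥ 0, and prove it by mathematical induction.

Computing the first values: h(0) = 2 and h(1) = 20; gcd(2, 20) = 2, so d ≤ 2.
We prove 2 | 3·7^n - 1 for all n ≥ 0 by induction on n.
Base case (n = 0): h(0) = 2 = 2·(1), so 2 | h(0).
For the inductive step, assume it holds for an arbitrary i ≥ 0, i.e. 2 | h(i). Then
h(i+1) = 3·7^(i+1) - 1 = 7·(3·7^i - 1) + 6 = 7·h(i) + 6. The first term is divisible by 2 by the inductive hypothesis, and 6 is divisible by 2. Hence 2 | h(i+1).
By induction, the statement is established for all n ≥ 0.
Therefore the largest such d is 2.

d = 2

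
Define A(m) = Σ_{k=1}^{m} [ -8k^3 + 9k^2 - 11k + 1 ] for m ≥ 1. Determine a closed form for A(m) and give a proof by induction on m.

We claim A(m) = -m(2m^3 + m^2 + 3m + 3) for all m ≥ 1.
For the base case m = 1: A(1) = -9, and the closed form gives -9. They agree.
For the inductive step, assume it holds for an arbitrary k ≥ 1, so A(k) = k(-2k^3 - k^2 - 3k - 3).
Then A(k+1) = A(k) + (-8k^3 - 15k^2 - 17k - 9) = (k(-2k^3 - k^2 - 3k - 3)) + (-8k^3 - 15k^2 - 17k - 9).
Simplifying, A(k+1) = -(k + 1)(2k^3 + 7k^2 + 11k + 9) = -(k+1)(2(k+1)^3 + (k+1)^2 + 3(k+1) + 3),
which is the closed form with m = k+1.
By the principle of mathematical induction, the result holds for all m ≥ 1.

A(m) = -m(2m^3 + m^2 + 3m + 3)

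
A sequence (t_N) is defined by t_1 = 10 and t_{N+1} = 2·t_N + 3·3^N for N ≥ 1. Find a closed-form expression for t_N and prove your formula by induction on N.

t_N = 2^(N - 1) + 3^(N + 1)

Computing the first terms: t_1 = 10, t_2 = 29, t_3 = 85. This suggests t_N = 2^(N - 1) + 3^(N + 1).
Base step (N = 1): the formula gives 10 = 10 = t_1.
Suppose the result is true for N = m, so t_m = 2^(m - 1) + 3^(m + 1).
Then t_{m+1} = 2·t_m + 3·3^m = 2·(2^(m - 1) + 3^(m + 1)) + 3·3^m = 2^m + 3^(m + 2) = 2^((m+1) - 1) + 3^((m+1) + 1),
which is the claimed formula at N = m+1.
By induction, the statement is established for all N ≥ 1.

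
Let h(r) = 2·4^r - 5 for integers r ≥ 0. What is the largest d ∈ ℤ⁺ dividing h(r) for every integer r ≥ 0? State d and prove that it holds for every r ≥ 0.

Computing the first values: h(0) = -3 and h(1) = 3; gcd(-3, 3) = 3, so d ≤ 3.
We prove 3 | 2·4^r - 5 for all r ≥ 0 by induction on r.
Base step (r = 0): h(0) = -3 = 3·(-1), so 3 | h(0).
Inductive step: suppose the statement holds for some p ≥ 0, i.e. 3 | h(p). Then
h(p+1) = 2·4^(p+1) - 5 = 4·(2·4^p - 5) + 15 = 4·h(p) + 15. The first term is divisible by 3 by the inductive hypothesis, and 15 is divisible by 3. Hence 3 | h(p+1).
This completes the induction.
Therefore the largest such d is 3.

d = 3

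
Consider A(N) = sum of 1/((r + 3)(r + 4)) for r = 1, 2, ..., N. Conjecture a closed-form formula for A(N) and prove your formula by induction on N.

A(N) = N/(4(N + 4))

We claim A(N) = N/(4(N + 4)) for all N ≥ 1.
When N = 1: A(1) = 1/20, and the closed form gives 1/20. They agree.
Inductive step: suppose the statement holds for some r ≥ 1, so A(r) = r/(4(r + 4)).
Then A(r+1) = A(r) + (1/((r + 4)(r + 5))) = (r/(4(r + 4))) + (1/((r + 4)(r + 5))).
Simplifying, A(r+1) = (r + 1)/(4(r + 5)) = (r+1)/(4((r+1) + 4)),
which is the closed form with N = r+1.
By induction, the statement is established for all N ≥ 1.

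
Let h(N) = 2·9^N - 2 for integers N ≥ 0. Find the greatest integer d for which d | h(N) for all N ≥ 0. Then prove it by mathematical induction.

Computing the first values: h(0) = 0 and h(1) = 16; gcd(0, 16) = 16, so d ≤ 16.
We prove 16 | 2·9^N - 2 for all N ≥ 0 by induction on N.
Base step (N = 0): h(0) = 0 = 16·(0), so 16 | h(0).
Inductive step: suppose the statement holds for some r ≥ 0, i.e. 16 | h(r). Then
h(r+1) = 2·9^(r+1) - 2 = 9·(2·9^r - 2) + 16 = 9·h(r) + 16. The first term is divisible by 16 by the inductive hypothesis, and 16 is divisible by 16. Hence 16 | h(r+1).
By the principle of mathematical induction, the result holds for all N ≥ 0.
Therefore the largest such d is 16.

d = 16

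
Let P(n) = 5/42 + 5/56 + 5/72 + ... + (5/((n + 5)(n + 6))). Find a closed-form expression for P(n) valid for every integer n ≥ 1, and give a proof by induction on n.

We claim P(n) = 5n/(6(n + 6)) for all n ≥ 1.
Base step (n = 1): P(1) = 5/42, and the closed form gives 5/42. They agree.
Inductive step: assume the claim holds for n = j, so P(j) = 5j/(6(j + 6)).
Then P(j+1) = P(j) + (5/((j + 6)(j + 7))) = (5j/(6(j + 6))) + (5/((j + 6)(j + 7))).
Simplifying, P(j+1) = 5(j + 1)/(6(j + 7)) = 5(j+1)/(6((j+1) + 6)),
which is the closed form with n = j+1.
Hence, by induction on n, the claim holds for every n ≥ 1.

P(n) = 5n/(6(n + 6))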